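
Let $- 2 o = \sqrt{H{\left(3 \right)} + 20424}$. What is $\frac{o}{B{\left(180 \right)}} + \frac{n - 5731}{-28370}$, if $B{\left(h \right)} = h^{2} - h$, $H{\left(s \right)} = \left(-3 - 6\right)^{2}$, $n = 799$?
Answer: $\frac{2466}{14185} - \frac{\sqrt{20505}}{64440} \approx 0.17162$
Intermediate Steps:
$H{\left(s \right)} = 81$ ($H{\left(s \right)} = \left(-9\right)^{2} = 81$)
$o = - \frac{\sqrt{20505}}{2}$ ($o = - \frac{\sqrt{81 + 20424}}{2} = - \frac{\sqrt{20505}}{2} \approx -71.598$)
$\frac{o}{B{\left(180 \right)}} + \frac{n - 5731}{-28370} = \frac{\left(- \frac{1}{2}\right) \sqrt{20505}}{180 \left(-1 + 180\right)} + \frac{799 - 5731}{-28370} = \frac{\left(- \frac{1}{2}\right) \sqrt{20505}}{180 \cdot 179} + \left(799 - 5731\right) \left(- \frac{1}{28370}\right) = \frac{\left(- \frac{1}{2}\right) \sqrt{20505}}{32220} - - \frac{2466}{14185} = - \frac{\sqrt{20505}}{2} \cdot \frac{1}{32220} + \frac{2466}{14185} = - \frac{\sqrt{20505}}{64440} + \frac{2466}{14185} = \frac{2466}{14185} - \frac{\sqrt{20505}}{64440}$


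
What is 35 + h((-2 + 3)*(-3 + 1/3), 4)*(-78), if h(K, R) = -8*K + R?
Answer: -1941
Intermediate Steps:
h(K, R) = R - 8*K
35 + h((-2 + 3)*(-3 + 1/3), 4)*(-78) = 35 + (4 - 8*(-2 + 3)*(-3 + 1/3))*(-78) = 35 + (4 - 8*(-3 + 1*(⅓)))*(-78) = 35 + (4 - 8*(-3 + ⅓))*(-78) = 35 + (4 - 8*(-8)/3)*(-78) = 35 + (4 - 8*(-8/3))*(-78) = 35 + (4 + 64/3)*(-78) = 35 + (76/3)*(-78) = 35 - 1976 = -1941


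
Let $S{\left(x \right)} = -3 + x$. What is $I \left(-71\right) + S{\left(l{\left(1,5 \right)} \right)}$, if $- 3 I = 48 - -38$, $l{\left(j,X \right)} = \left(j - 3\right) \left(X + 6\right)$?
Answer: $\frac{6031}{3} \approx 2010.3$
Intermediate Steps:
$l{\left(j,X \right)} = \left(-3 + j\right) \left(6 + X\right)$
$I = - \frac{86}{3}$ ($I = - \frac{48 - -38}{3} = - \frac{48 + 38}{3} = \left(- \frac{1}{3}\right) 86 = - \frac{86}{3} \approx -28.667$)
$I \left(-71\right) + S{\left(l{\left(1,5 \right)} \right)} = \left(- \frac{86}{3}\right) \left(-71\right) + \left(-3 + \left(-18 - 15 + 6 \cdot 1 + 5 \cdot 1\right)\right) = \frac{6106}{3} + \left(-3 + \left(-18 - 15 + 6 + 5\right)\right) = \frac{6106}{3} - 25 = \frac{6031}{3}$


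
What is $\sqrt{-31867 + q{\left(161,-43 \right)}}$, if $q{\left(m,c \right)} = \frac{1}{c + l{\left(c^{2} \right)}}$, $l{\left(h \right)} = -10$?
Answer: $\frac{2 i \sqrt{22378614}}{53} \approx 178.51 i$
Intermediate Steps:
$q{\left(m,c \right)} = \frac{1}{-10 + c}$ ($q{\left(m,c \right)} = \frac{1}{c - 10} = \frac{1}{-10 + c}$)
$\sqrt{-31867 + q{\left(161,-43 \right)}} = \sqrt{-31867 + \frac{1}{-10 - 43}} = \sqrt{-31867 + \frac{1}{-53}} = \sqrt{-31867 - \frac{1}{53}} = \sqrt{- \frac{1688952}{53}} = \frac{2 i \sqrt{22378614}}{53}$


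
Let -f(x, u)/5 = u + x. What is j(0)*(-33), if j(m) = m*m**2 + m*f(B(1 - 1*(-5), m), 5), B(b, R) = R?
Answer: 0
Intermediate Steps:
f(x, u) = -5*u - 5*x (f(x, u) = -5*(u + x) = -5*u - 5*x)
j(m) = m**3 + m*(-25 - 5*m) (j(m) = m*m**2 + m*(-5*5 - 5*m) = m**3 + m*(-25 - 5*m))
j(0)*(-33) = (0*(-25 + 0**2 - 5*0))*(-33) = (0*(-25 + 0 + 0))*(-33) = (0*(-25))*(-33) = 0*(-33) = 0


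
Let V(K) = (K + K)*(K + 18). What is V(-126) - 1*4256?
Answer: 22960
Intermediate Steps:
V(K) = 2*K*(18 + K) (V(K) = (2*K)*(18 + K) = 2*K*(18 + K))
V(-126) - 1*4256 = 2*(-126)*(18 - 126) - 1*4256 = 2*(-126)*(-108) - 4256 = 27216 - 4256 = 22960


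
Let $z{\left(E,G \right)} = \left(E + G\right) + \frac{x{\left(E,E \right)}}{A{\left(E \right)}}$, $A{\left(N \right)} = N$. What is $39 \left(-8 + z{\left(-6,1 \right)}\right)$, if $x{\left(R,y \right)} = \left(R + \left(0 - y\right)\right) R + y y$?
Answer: $-741$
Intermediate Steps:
$x{\left(R,y \right)} = y^{2} + R \left(R - y\right)$ ($x{\left(R,y \right)} = \left(R - y\right) R + y^{2} = R \left(R - y\right) + y^{2} = y^{2} + R \left(R - y\right)$)
$z{\left(E,G \right)} = G + 2 E$ ($z{\left(E,G \right)} = \left(E + G\right) + \frac{E^{2} + E^{2} - E E}{E} = \left(E + G\right) + \frac{E^{2} + E^{2} - E^{2}}{E} = \left(E + G\right) + \frac{E^{2}}{E} = \left(E + G\right) + E = G + 2 E$)
$39 \left(-8 + z{\left(-6,1 \right)}\right) = 39 \left(-8 + \left(1 + 2 \left(-6\right)\right)\right) = 39 \left(-8 + \left(1 - 12\right)\right) = 39 \left(-8 - 11\right) = 39 \left(-19\right) = -741$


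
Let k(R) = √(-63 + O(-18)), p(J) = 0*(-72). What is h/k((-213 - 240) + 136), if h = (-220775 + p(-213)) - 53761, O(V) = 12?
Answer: 91512*I*√51/17 ≈ 38443.0*I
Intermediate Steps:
p(J) = 0
h = -274536 (h = (-220775 + 0) - 53761 = -220775 - 53761 = -274536)
k(R) = I*√51 (k(R) = √(-63 + 12) = √(-51) = I*√51)
h/k((-213 - 240) + 136) = -274536*(-I*√51/51) = -(-91512)*I*√51/17 = 91512*I*√51/17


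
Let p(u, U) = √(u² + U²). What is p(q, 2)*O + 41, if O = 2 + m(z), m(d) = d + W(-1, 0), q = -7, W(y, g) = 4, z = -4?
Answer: 41 + 2*√53 ≈ 55.560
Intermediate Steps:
p(u, U) = √(U² + u²)
m(d) = 4 + d (m(d) = d + 4 = 4 + d)
O = 2 (O = 2 + (4 - 4) = 2 + 0 = 2)
p(q, 2)*O + 41 = √(2² + (-7)²)*2 + 41 = √(4 + 49)*2 + 41 = √53*2 + 41 = 2*√53 + 41 = 41 + 2*√53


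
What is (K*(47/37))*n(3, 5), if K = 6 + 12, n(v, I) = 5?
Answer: 4230/37 ≈ 114.32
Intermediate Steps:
K = 18
(K*(47/37))*n(3, 5) = (18*(47/37))*5 = (846/37)*5 = 4230/37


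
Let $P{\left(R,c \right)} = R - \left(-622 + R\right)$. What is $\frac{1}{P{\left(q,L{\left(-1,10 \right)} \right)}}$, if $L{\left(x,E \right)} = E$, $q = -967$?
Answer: $\frac{1}{622} \approx 0.0016077$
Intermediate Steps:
$P{\left(R,c \right)} = 622$
$\frac{1}{P{\left(q,L{\left(-1,10 \right)} \right)}} = \frac{1}{622}$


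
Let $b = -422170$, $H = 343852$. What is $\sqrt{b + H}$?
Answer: $3 i \sqrt{8702} \approx 279.85 i$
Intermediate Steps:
$\sqrt{b + H} = \sqrt{-422170 + 343852} = \sqrt{-78318} = 3 i \sqrt{8702}$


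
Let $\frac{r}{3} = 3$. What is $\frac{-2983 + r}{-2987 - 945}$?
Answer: $\frac{1487}{1966} \approx 0.75636$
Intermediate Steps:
$r = 9$ ($r = 3 \cdot 3 = 9$)
$\frac{-2983 + r}{-2987 - 945} = \frac{-2983 + 9}{-2987 - 945} = - \frac{2974}{-3932} = \left(-2974\right) \left(- \frac{1}{3932}\right) = \frac{1487}{1966}$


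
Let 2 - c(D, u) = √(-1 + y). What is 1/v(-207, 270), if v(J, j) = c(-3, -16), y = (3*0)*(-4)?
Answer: ⅖ + I/5 ≈ 0.4 + 0.2*I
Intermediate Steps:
y = 0 (y = 0*(-4) = 0)
c(D, u) = 2 - I (c(D, u) = 2 - √(-1 + 0) = 2 - √(-1) = 2 - I)
v(J, j) = 2 - I
1/v(-207, 270) = 1/(2 - I) = (2 + I)/5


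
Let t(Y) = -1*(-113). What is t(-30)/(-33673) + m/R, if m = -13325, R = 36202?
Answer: -452783551/1219029946 ≈ -0.37143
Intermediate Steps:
t(Y) = 113
t(-30)/(-33673) + m/R = 113/(-33673) - 13325/36202 = 113*(-1/33673) - 13325*1/36202 = -113/33673 - 13325/36202 = -452783551/1219029946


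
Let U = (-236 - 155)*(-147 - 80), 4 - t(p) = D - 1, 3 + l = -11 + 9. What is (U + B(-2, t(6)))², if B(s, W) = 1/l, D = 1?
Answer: 196944238656/25 ≈ 7.8778e+9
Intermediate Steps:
l = -5 (l = -3 + (-11 + 9) = -3 - 2 = -5)
t(p) = 4 (t(p) = 4 - (1 - 1) = 4 - 1*0 = 4 + 0 = 4)
B(s, W) = -⅕ (B(s, W) = 1/(-5) = -⅕)
U = 88757 (U = -391*(-227) = 88757)
(U + B(-2, t(6)))² = (88757 - ⅕)² = (443784/5)² = 196944238656/25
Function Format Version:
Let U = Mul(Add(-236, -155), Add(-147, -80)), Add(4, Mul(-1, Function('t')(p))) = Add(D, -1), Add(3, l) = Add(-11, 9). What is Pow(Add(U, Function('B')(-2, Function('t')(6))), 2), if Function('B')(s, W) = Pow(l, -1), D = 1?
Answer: Rational(196944238656, 25) ≈ 7.8778e+9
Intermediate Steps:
l = -5 (l = Add(-3, Add(-11, 9)) = Add(-3, -2) = -5)
Function('t')(p) = 4 (Function('t')(p) = Add(4, Mul(-1, Add(1, -1))) = Add(4, Mul(-1, 0)) = Add(4, 0) = 4)
Function('B')(s, W) = Rational(-1, 5) (Function('B')(s, W) = Pow(-5, -1) = Rational(-1, 5))
U = 88757 (U = Mul(-391, -227) = 88757)
Pow(Add(U, Function('B')(-2, Function('t')(6))), 2) = Pow(Add(88757, Rational(-1, 5)), 2) = Pow(Rational(443784, 5), 2) = Rational(196944238656, 25)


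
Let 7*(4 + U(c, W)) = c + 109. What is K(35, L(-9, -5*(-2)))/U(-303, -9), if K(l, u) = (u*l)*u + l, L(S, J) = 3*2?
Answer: -245/6 ≈ -40.833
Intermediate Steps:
L(S, J) = 6
K(l, u) = l + l*u**2 (K(l, u) = (l*u)*u + l = l*u**2 + l = l + l*u**2)
U(c, W) = 81/7 + c/7 (U(c, W) = -4 + (c + 109)/7 = -4 + (109 + c)/7 = -4 + (109/7 + c/7) = 81/7 + c/7)
K(35, L(-9, -5*(-2)))/U(-303, -9) = (35*(1 + 6**2))/(81/7 + (1/7)*(-303)) = (35*(1 + 36))/(81/7 - 303/7) = (35*37)/(-222/7) = 1295*(-7/222) = -245/6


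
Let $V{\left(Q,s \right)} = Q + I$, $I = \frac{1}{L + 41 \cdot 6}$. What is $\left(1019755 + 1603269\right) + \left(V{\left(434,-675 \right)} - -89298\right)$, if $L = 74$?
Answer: $\frac{868081921}{320} \approx 2.7128 \cdot 10^{6}$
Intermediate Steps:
$I = \frac{1}{320}$ ($I = \frac{1}{74 + 41 \cdot 6} = \frac{1}{74 + 246} = \frac{1}{320} \approx 0.003125$)
$V{\left(Q,s \right)} = \frac{1}{320} + Q$ ($V{\left(Q,s \right)} = Q + \frac{1}{320} = \frac{1}{320} + Q$)
$\left(1019755 + 1603269\right) + \left(V{\left(434,-675 \right)} - -89298\right) = \left(1019755 + 1603269\right) + \left(\left(\frac{1}{320} + 434\right) - -89298\right) = 2623024 + \left(\frac{138881}{320} + 89298\right) = 2623024 + \frac{28714241}{320} = \frac{868081921}{320}$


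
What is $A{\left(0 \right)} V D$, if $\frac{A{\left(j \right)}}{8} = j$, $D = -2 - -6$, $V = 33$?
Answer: $0$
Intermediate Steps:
$D = 4$ ($D = -2 + 6 = 4$)
$A{\left(j \right)} = 8 j$
$A{\left(0 \right)} V D = 8 \cdot 0 \cdot 33 \cdot 4 = 0 \cdot 33 \cdot 4 = 0 \cdot 4 = 0$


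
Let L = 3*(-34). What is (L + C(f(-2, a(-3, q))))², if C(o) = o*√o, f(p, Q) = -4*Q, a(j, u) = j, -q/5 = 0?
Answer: 12132 - 4896*√3 ≈ 3651.9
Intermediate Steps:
q = 0 (q = -5*0 = 0)
C(o) = o^(3/2)
L = -102
(L + C(f(-2, a(-3, q))))² = (-102 + (-4*(-3))^(3/2))² = (-102 + 12^(3/2))² = (-102 + 24*√3)²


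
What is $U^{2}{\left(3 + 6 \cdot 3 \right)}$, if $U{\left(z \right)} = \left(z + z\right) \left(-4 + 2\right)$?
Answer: $7056$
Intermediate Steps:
$U{\left(z \right)} = - 4 z$ ($U{\left(z \right)} = 2 z \left(-2\right) = - 4 z$)
$U^{2}{\left(3 + 6 \cdot 3 \right)} = \left(- 4 \left(3 + 6 \cdot 3\right)\right)^{2} = \left(- 4 \left(3 + 18\right)\right)^{2} = \left(\left(-4\right) 21\right)^{2} = \left(-84\right)^{2} = 7056$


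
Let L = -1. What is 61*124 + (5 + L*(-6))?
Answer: 7575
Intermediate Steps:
61*124 + (5 + L*(-6)) = 61*124 + (5 - 1*(-6)) = 7564 + (5 + 6) = 7564 + 11 = 7575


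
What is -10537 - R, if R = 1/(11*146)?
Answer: -16922423/1606 ≈ -10537.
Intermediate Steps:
R = 1/1606 ≈ 0.00062266
-10537 - R = -10537 - 1*1/1606 = -10537 - 1/1606 = -16922423/1606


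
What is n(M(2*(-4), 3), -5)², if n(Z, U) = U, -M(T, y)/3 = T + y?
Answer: 25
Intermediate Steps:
M(T, y) = -3*T - 3*y (M(T, y) = -3*(T + y) = -3*T - 3*y)
n(M(2*(-4), 3), -5)² = (-5)² = 25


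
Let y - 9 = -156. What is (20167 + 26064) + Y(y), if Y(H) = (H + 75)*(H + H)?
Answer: 67399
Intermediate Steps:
y = -147 (y = 9 - 156 = -147)
Y(H) = 2*H*(75 + H) (Y(H) = (75 + H)*(2*H) = 2*H*(75 + H))
(20167 + 26064) + Y(y) = (20167 + 26064) + 2*(-147)*(75 - 147) = 46231 + 2*(-147)*(-72) = 46231 + 21168 = 67399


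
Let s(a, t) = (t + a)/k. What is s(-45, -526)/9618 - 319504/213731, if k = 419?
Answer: -9681989693/6476116794 ≈ -1.4950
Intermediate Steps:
s(a, t) = a/419 + t/419 (s(a, t) = (t + a)/419 = (a + t)*(1/419) = a/419 + t/419)
s(-45, -526)/9618 - 319504/213731 = ((1/419)*(-45) + (1/419)*(-526))/9618 - 319504/213731 = (-45/419 - 526/419)*(1/9618) - 319504*1/213731 = -571/419*1/9618 - 16816/11249 = -571/4029942 - 16816/11249 = -9681989693/6476116794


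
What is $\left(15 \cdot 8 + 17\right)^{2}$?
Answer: $18769$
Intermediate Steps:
$\left(15 \cdot 8 + 17\right)^{2} = \left(120 + 17\right)^{2} = 137^{2} = 18769$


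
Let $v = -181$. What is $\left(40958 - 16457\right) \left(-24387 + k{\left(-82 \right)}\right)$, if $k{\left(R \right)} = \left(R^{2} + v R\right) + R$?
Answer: $-71126403$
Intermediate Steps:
$k{\left(R \right)} = R^{2} - 180 R$ ($k{\left(R \right)} = \left(R^{2} - 181 R\right) + R = R^{2} - 180 R$)
$\left(40958 - 16457\right) \left(-24387 + k{\left(-82 \right)}\right) = \left(40958 - 16457\right) \left(-24387 - 82 \left(-180 - 82\right)\right) = 24501 \left(-24387 - -21484\right) = 24501 \left(-24387 + 21484\right) = 24501 \left(-2903\right) = -71126403$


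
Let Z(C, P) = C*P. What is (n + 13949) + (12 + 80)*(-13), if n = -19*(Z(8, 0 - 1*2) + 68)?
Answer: 11765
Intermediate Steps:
n = -988 (n = -19*(8*(0 - 1*2) + 68) = -19*(8*(0 - 2) + 68) = -19*(8*(-2) + 68) = -19*(-16 + 68) = -19*52 = -988)
(n + 13949) + (12 + 80)*(-13) = (-988 + 13949) + (12 + 80)*(-13) = 12961 + 92*(-13) = 12961 - 1196 = 11765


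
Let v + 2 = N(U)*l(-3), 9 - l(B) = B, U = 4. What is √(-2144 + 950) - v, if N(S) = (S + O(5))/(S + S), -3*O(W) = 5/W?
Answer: -7/2 + I*√1194 ≈ -3.5 + 34.554*I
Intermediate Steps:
l(B) = 9 - B
O(W) = -5/(3*W)
N(S) = (-⅓ + S)/(2*S) (N(S) = (S - 5/3/5)/(S + S) = (S - 5/3*⅕)/((2*S)) = (1/(2*S))*(S - ⅓) = (1/(2*S))*(-⅓ + S) = (-⅓ + S)/(2*S))
v = 7/2 (v = -2 + ((⅙)*(-1 + 3*4)/4)*(9 - 1*(-3)) = -2 + ((⅙)*(¼)*(-1 + 12))*(9 + 3) = -2 + ((⅙)*(¼)*11)*12 = -2 + (11/24)*12 = -2 + 11/2 = 7/2 ≈ 3.5000)
√(-2144 + 950) - v = √(-2144 + 950) - 1*7/2 = √(-1194) - 7/2 = I*√1194 - 7/2 = -7/2 + I*√1194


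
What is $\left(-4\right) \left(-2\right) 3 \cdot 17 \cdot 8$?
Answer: $3264$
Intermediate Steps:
$\left(-4\right) \left(-2\right) 3 \cdot 17 \cdot 8 = 8 \cdot 3 \cdot 17 \cdot 8 = 24 \cdot 17 \cdot 8 = 408 \cdot 8 = 3264$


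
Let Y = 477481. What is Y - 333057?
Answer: 144424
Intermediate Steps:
Y - 333057 = 477481 - 333057 = 144424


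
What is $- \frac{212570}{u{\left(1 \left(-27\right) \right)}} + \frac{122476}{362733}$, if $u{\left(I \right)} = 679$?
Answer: $- \frac{11003284658}{35185101} \approx -312.73$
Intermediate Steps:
$- \frac{212570}{u{\left(1 \left(-27\right) \right)}} + \frac{122476}{362733} = - \frac{212570}{679} + \frac{122476}{362733} = - \frac{11003284658}{35185101}$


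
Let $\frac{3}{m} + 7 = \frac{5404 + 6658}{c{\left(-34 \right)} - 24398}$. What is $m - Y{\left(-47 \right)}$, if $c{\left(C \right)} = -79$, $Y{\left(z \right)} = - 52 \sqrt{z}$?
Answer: $- \frac{73431}{183401} + 52 i \sqrt{47} \approx -0.40038 + 356.49 i$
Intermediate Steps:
$m = - \frac{73431}{183401}$ ($m = \frac{3}{-7 + \frac{5404 + 6658}{-79 - 24398}} = \frac{3}{-7 + \frac{12062}{-24477}} = \frac{3}{-7 + 12062 \left(- \frac{1}{24477}\right)} = \frac{3}{-7 - \frac{12062}{24477}} = \frac{3}{- \frac{183401}{24477}} = 3 \left(- \frac{24477}{183401}\right) = - \frac{73431}{183401} \approx -0.40038$)
$m - Y{\left(-47 \right)} = - \frac{73431}{183401} - - 52 \sqrt{-47} = - \frac{73431}{183401} - - 52 i \sqrt{47} = - \frac{73431}{183401} + 52 i \sqrt{47}$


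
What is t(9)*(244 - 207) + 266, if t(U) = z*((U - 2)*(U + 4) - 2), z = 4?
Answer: 13438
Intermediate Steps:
t(U) = -8 + 4*(-2 + U)*(4 + U) (t(U) = 4*((U - 2)*(U + 4) - 2) = 4*((-2 + U)*(4 + U) - 2) = 4*(-2 + (-2 + U)*(4 + U)) = -8 + 4*(-2 + U)*(4 + U))
t(9)*(244 - 207) + 266 = (-40 + 4*9² + 8*9)*(244 - 207) + 266 = (-40 + 4*81 + 72)*37 + 266 = (-40 + 324 + 72)*37 + 266 = 356*37 + 266 = 13172 + 266 = 13438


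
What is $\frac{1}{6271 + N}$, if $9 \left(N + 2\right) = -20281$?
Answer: $\frac{9}{36140} \approx 0.00024903$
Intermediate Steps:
$N = - \frac{20299}{9}$ ($N = -2 + \frac{1}{9} \left(-20281\right) = -2 - \frac{20281}{9} = - \frac{20299}{9} \approx -2255.4$)
$\frac{1}{6271 + N} = \frac{1}{6271 - \frac{20299}{9}} = \frac{1}{\frac{36140}{9}} = \frac{9}{36140}$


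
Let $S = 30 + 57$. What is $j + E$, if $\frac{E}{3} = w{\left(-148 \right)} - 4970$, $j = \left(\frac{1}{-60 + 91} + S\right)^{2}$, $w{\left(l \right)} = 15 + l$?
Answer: $- \frac{7432745}{961} \approx -7734.4$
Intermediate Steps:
$S = 87$
$j = \frac{7279204}{961}$ ($j = \left(\frac{1}{-60 + 91} + 87\right)^{2} = \left(\frac{1}{31} + 87\right)^{2} = \left(\frac{2698}{31}\right)^{2} = \frac{7279204}{961} \approx 7574.6$)
$E = -15309$ ($E = 3 \left(\left(15 - 148\right) - 4970\right) = 3 \left(-133 - 4970\right) = 3 \left(-5103\right) = -15309$)
$j + E = \frac{7279204}{961} - 15309 = - \frac{7432745}{961}$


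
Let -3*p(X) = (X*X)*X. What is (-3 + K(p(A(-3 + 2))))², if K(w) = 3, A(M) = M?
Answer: 0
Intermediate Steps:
p(X) = -X³/3 (p(X) = -X*X*X/3 = -X²*X/3 = -X³/3)
(-3 + K(p(A(-3 + 2))))² = (-3 + 3)² = 0² = 0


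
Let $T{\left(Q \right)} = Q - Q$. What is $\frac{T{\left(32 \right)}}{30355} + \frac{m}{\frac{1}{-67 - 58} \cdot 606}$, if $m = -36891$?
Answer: $\frac{1537125}{202} \approx 7609.5$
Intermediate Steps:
$T{\left(Q \right)} = 0$
$\frac{T{\left(32 \right)}}{30355} + \frac{m}{\frac{1}{-67 - 58} \cdot 606} = \frac{0}{30355} - \frac{36891}{\frac{1}{-67 - 58} \cdot 606} = 0 \cdot \frac{1}{30355} - \frac{36891}{\frac{1}{-125} \cdot 606} = 0 - \frac{36891}{\left(- \frac{1}{125}\right) 606} = 0 - \frac{36891}{- \frac{606}{125}} = 0 - - \frac{1537125}{202} = 0 + \frac{1537125}{202} = \frac{1537125}{202}$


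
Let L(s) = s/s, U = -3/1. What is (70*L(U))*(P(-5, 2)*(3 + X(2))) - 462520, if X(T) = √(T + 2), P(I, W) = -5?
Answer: -464270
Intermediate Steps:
U = -3 (U = -3*1 = -3)
X(T) = √(2 + T)
L(s) = 1
(70*L(U))*(P(-5, 2)*(3 + X(2))) - 462520 = (70*1)*(-5*(3 + √(2 + 2))) - 462520 = 70*(-5*(3 + √4)) - 462520 = 70*(-5*(3 + 2)) - 462520 = 70*(-5*5) - 462520 = 70*(-25) - 462520 = -1750 - 462520 = -464270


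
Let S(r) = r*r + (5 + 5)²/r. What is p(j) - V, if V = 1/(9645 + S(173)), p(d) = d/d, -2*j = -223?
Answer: 6846229/6846402 ≈ 0.99998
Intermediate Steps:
j = 223/2 (j = -½*(-223) = 223/2 ≈ 111.50)
S(r) = r² + 100/r (S(r) = r² + 10²/r = r² + 100/r)
p(d) = 1
V = 173/6846402 (V = 1/(9645 + (100 + 173³)/173) = 1/(9645 + (100 + 5177717)/173) = 1/(9645 + (1/173)*5177817) = 1/(9645 + 5177817/173) = 1/(6846402/173) = 173/6846402 ≈ 2.5269e-5)
p(j) - V = 1 - 1*173/6846402 = 1 - 173/6846402 = 6846229/6846402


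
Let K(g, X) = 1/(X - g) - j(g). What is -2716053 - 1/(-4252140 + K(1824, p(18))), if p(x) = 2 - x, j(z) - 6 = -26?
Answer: -21250129242256613/7823900801 ≈ -2.7161e+6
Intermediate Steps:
j(z) = -20 (j(z) = 6 - 26 = -20)
K(g, X) = 20 + 1/(X - g) (K(g, X) = 1/(X - g) - 1*(-20) = 1/(X - g) + 20 = 20 + 1/(X - g))
-2716053 - 1/(-4252140 + K(1824, p(18))) = -2716053 - 1/(-4252140 + (1 - 20*1824 + 20*(2 - 1*18))/((2 - 1*18) - 1*1824)) = -2716053 - 1/(-4252140 + (1 - 36480 + 20*(2 - 18))/((2 - 18) - 1824)) = -2716053 - 1/(-4252140 + (1 - 36480 + 20*(-16))/(-16 - 1824)) = -2716053 - 1/(-4252140 + (1 - 36480 - 320)/(-1840)) = -2716053 - 1/(-4252140 - 1/1840*(-36799)) = -2716053 - 1/(-4252140 + 36799/1840) = -2716053 - 1/(-7823900801/1840) = -2716053 - 1*(-1840/7823900801) = -2716053 + 1840/7823900801 = -21250129242256613/7823900801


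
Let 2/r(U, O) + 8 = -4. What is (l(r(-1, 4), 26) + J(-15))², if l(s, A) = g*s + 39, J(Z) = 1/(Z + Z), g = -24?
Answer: 1661521/900 ≈ 1846.1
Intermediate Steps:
r(U, O) = -⅙ (r(U, O) = 2/(-8 - 4) = 2/(-12) = 2*(-1/12) = -⅙)
J(Z) = 1/(2*Z)
l(s, A) = 39 - 24*s (l(s, A) = -24*s + 39 = 39 - 24*s)
(l(r(-1, 4), 26) + J(-15))² = ((39 - 24*(-⅙)) + (½)/(-15))² = ((39 + 4) + (½)*(-1/15))² = (43 - 1/30)² = (1289/30)² = 1661521/900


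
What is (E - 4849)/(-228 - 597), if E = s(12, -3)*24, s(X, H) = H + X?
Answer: 4633/825 ≈ 5.6158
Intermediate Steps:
E = 216 (E = (-3 + 12)*24 = 9*24 = 216)
(E - 4849)/(-228 - 597) = (216 - 4849)/(-228 - 597) = -4633/(-825) = -4633*(-1/825) = 4633/825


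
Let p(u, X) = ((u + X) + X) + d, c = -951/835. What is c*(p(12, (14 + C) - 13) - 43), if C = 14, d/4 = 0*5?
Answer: 951/835 ≈ 1.1389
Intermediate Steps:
c = -951/835 (c = -951*1/835 = -951/835 ≈ -1.1389)
d = 0 (d = 4*(0*5) = 4*0 = 0)
p(u, X) = u + 2*X (p(u, X) = ((u + X) + X) + 0 = ((X + u) + X) + 0 = (u + 2*X) + 0 = u + 2*X)
c*(p(12, (14 + C) - 13) - 43) = -951*((12 + 2*((14 + 14) - 13)) - 43)/835 = -951*((12 + 2*(28 - 13)) - 43)/835 = -951*((12 + 2*15) - 43)/835 = -951*((12 + 30) - 43)/835 = -951*(42 - 43)/835 = -951/835*(-1) = 951/835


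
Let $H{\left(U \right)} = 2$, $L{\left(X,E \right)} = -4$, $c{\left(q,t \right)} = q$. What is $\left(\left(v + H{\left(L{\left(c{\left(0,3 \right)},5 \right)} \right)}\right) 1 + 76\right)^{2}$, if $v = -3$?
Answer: $5625$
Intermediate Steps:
$\left(\left(v + H{\left(L{\left(c{\left(0,3 \right)},5 \right)} \right)}\right) 1 + 76\right)^{2} = \left(\left(-3 + 2\right) 1 + 76\right)^{2} = \left(\left(-1\right) 1 + 76\right)^{2} = \left(-1 + 76\right)^{2} = 75^{2} = 5625$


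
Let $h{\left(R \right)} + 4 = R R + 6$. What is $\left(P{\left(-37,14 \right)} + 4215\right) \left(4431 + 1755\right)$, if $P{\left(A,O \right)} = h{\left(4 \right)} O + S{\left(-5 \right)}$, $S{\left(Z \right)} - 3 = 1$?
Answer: $27657606$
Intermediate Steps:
$h{\left(R \right)} = 2 + R^{2}$ ($h{\left(R \right)} = -4 + \left(R R + 6\right) = -4 + \left(R^{2} + 6\right) = -4 + \left(6 + R^{2}\right) = 2 + R^{2}$)
$S{\left(Z \right)} = 4$ ($S{\left(Z \right)} = 3 + 1 = 4$)
$P{\left(A,O \right)} = 4 + 18 O$ ($P{\left(A,O \right)} = \left(2 + 4^{2}\right) O + 4 = \left(2 + 16\right) O + 4 = 18 O + 4 = 4 + 18 O$)
$\left(P{\left(-37,14 \right)} + 4215\right) \left(4431 + 1755\right) = \left(\left(4 + 18 \cdot 14\right) + 4215\right) \left(4431 + 1755\right) = \left(\left(4 + 252\right) + 4215\right) 6186 = \left(256 + 4215\right) 6186 = 4471 \cdot 6186 = 27657606$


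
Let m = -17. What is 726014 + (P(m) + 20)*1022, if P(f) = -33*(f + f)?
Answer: 1893138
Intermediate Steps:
P(f) = -66*f
726014 + (P(m) + 20)*1022 = 726014 + (-66*(-17) + 20)*1022 = 726014 + (1122 + 20)*1022 = 726014 + 1142*1022 = 726014 + 1167124 = 1893138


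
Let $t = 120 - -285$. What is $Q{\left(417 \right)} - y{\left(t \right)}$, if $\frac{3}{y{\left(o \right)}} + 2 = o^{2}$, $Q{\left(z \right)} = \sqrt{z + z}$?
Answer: $- \frac{3}{164023} + \sqrt{834} \approx 28.879$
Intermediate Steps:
$Q{\left(z \right)} = \sqrt{2} \sqrt{z}$ ($Q{\left(z \right)} = \sqrt{2 z} = \sqrt{2} \sqrt{z}$)
$t = 405$ ($t = 120 + 285 = 405$)
$y{\left(o \right)} = \frac{3}{-2 + o^{2}}$
$Q{\left(417 \right)} - y{\left(t \right)} = \sqrt{2} \sqrt{417} - \frac{3}{-2 + 405^{2}} = \sqrt{834} - \frac{3}{-2 + 164025} = \sqrt{834} - \frac{3}{164023} = - \frac{3}{164023} + \sqrt{834}$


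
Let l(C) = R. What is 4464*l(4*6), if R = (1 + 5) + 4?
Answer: 44640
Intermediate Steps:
R = 10 (R = 6 + 4 = 10)
l(C) = 10
4464*l(4*6) = 4464*10 = 44640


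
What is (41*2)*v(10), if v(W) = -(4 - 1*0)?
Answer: -328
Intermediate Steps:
v(W) = -4 (v(W) = -(4 + 0) = -1*4 = -4)
(41*2)*v(10) = (41*2)*(-4) = 82*(-4) = -328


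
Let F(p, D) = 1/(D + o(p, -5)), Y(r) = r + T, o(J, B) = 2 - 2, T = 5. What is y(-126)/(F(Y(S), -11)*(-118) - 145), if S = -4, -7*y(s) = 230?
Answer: 2530/10339 ≈ 0.24470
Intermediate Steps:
y(s) = -230/7 (y(s) = -⅐*230 = -230/7)
o(J, B) = 0
Y(r) = 5 + r (Y(r) = r + 5 = 5 + r)
F(p, D) = 1/D (F(p, D) = 1/(D + 0) = 1/D)
y(-126)/(F(Y(S), -11)*(-118) - 145) = -230/(7*(-118/(-11) - 145)) = -230/(7*(-1/11*(-118) - 145)) = -230/(7*(118/11 - 145)) = -230/(7*(-1477/11)) = -230/7*(-11/1477) = 2530/10339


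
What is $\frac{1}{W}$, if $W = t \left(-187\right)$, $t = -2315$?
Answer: $\frac{1}{432905} \approx 2.31 \cdot 10^{-6}$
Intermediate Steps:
$W = 432905$ ($W = \left(-2315\right) \left(-187\right) = 432905$)
$\frac{1}{W} = \frac{1}{432905}$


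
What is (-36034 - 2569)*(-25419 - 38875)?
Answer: 2481941282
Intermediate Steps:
(-36034 - 2569)*(-25419 - 38875) = -38603*(-64294) = 2481941282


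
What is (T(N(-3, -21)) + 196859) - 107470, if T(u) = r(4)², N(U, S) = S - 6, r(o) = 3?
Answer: 89398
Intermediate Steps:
N(U, S) = -6 + S
T(u) = 9 (T(u) = 3² = 9)
(T(N(-3, -21)) + 196859) - 107470 = (9 + 196859) - 107470 = 196868 - 107470 = 89398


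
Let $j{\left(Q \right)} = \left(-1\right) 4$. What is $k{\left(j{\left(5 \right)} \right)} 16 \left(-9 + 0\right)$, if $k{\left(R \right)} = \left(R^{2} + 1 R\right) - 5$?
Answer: $-1008$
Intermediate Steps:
$j{\left(Q \right)} = -4$
$k{\left(R \right)} = -5 + R + R^{2}$ ($k{\left(R \right)} = \left(R^{2} + R\right) - 5 = \left(R + R^{2}\right) - 5 = -5 + R + R^{2}$)
$k{\left(j{\left(5 \right)} \right)} 16 \left(-9 + 0\right) = \left(-5 - 4 + \left(-4\right)^{2}\right) 16 \left(-9 + 0\right) = \left(-5 - 4 + 16\right) 16 \left(-9\right) = 7 \cdot 16 \left(-9\right) = 112 \left(-9\right) = -1008$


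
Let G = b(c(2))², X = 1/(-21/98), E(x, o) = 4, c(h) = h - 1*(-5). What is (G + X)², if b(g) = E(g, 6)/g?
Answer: 407044/21609 ≈ 18.837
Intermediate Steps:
c(h) = 5 + h (c(h) = h + 5 = 5 + h)
b(g) = 4/g
X = -14/3 (X = 1/(-21*1/98) = 1/(-3/14) = -14/3 ≈ -4.6667)
G = 16/49 (G = (4/(5 + 2))² = (4/7)² = 16/49 ≈ 0.32653)
(G + X)² = (16/49 - 14/3)² = (-638/147)² = 407044/21609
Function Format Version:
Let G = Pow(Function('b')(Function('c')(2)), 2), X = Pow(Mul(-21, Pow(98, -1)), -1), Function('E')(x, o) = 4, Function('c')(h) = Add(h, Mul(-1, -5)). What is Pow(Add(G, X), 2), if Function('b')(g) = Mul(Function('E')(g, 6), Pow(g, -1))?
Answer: Rational(407044, 21609) ≈ 18.837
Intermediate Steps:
Function('c')(h) = Add(5, h) (Function('c')(h) = Add(h, 5) = Add(5, h))
Function('b')(g) = Mul(4, Pow(g, -1))
X = Rational(-14, 3) (X = Pow(Mul(-21, Rational(1, 98)), -1) = Pow(Rational(-3, 14), -1) = Rational(-14, 3) ≈ -4.6667)
G = Rational(16, 49) (G = Pow(Mul(4, Pow(Add(5, 2), -1)), 2) = Pow(Mul(4, Pow(7, -1)), 2) = Pow(Mul(4, Rational(1, 7)), 2) = Pow(Rational(4, 7), 2) = Rational(16, 49) ≈ 0.32653)
Pow(Add(G, X), 2) = Pow(Add(Rational(16, 49), Rational(-14, 3)), 2) = Pow(Rational(-638, 147), 2) = Rational(407044, 21609)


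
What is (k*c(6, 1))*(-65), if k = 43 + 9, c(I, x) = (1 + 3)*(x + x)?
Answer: -27040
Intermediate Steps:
c(I, x) = 8*x (c(I, x) = 4*(2*x) = 8*x)
k = 52
(k*c(6, 1))*(-65) = (52*(8*1))*(-65) = (52*8)*(-65) = 416*(-65) = -27040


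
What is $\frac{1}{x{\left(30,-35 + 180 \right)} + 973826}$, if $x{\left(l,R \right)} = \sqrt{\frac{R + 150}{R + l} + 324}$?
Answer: $\frac{34083910}{33191797728261} - \frac{\sqrt{398965}}{33191797728261} \approx 1.0269 \cdot 10^{-6}$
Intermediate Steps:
$x{\left(l,R \right)} = \sqrt{324 + \frac{150 + R}{R + l}}$ ($x{\left(l,R \right)} = \sqrt{\frac{150 + R}{R + l} + 324} = \sqrt{324 + \frac{150 + R}{R + l}}$)
$\frac{1}{x{\left(30,-35 + 180 \right)} + 973826} = \frac{1}{\sqrt{\frac{150 + 324 \cdot 30 + 325 \left(-35 + 180\right)}{\left(-35 + 180\right) + 30}} + 973826} = \frac{1}{\sqrt{\frac{150 + 9720 + 325 \cdot 145}{145 + 30}} + 973826} = \frac{1}{\sqrt{\frac{150 + 9720 + 47125}{175}} + 973826} = \frac{1}{\sqrt{\frac{1}{175} \cdot 56995} + 973826} = \frac{1}{\sqrt{\frac{11399}{35}} + 973826} = \frac{1}{\frac{\sqrt{398965}}{35} + 973826} = \frac{1}{973826 + \frac{\sqrt{398965}}{35}}$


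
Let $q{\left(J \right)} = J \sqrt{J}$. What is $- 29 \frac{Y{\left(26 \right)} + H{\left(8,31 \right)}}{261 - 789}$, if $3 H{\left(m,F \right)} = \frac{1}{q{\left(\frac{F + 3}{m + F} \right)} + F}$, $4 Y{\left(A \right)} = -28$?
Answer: $- \frac{5773186919}{15039091320} - \frac{6409 \sqrt{1326}}{15039091320} \approx -0.38389$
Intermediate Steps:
$Y{\left(A \right)} = -7$ ($Y{\left(A \right)} = \frac{1}{4} \left(-28\right) = -7$)
$q{\left(J \right)} = J^{\frac{3}{2}}$
$H{\left(m,F \right)} = \frac{1}{3 \left(F + \left(\frac{3 + F}{F + m}\right)^{\frac{3}{2}}\right)}$ ($H{\left(m,F \right)} = \frac{1}{3 \left(\left(\frac{F + 3}{m + F}\right)^{\frac{3}{2}} + F\right)} = \frac{1}{3 \left(\left(\frac{3 + F}{F + m}\right)^{\frac{3}{2}} + F\right)} = \frac{1}{3 \left(F + \left(\frac{3 + F}{F + m}\right)^{\frac{3}{2}}\right)}$)
$- 29 \frac{Y{\left(26 \right)} + H{\left(8,31 \right)}}{261 - 789} = - 29 \frac{-7 + \frac{1}{3 \left(31 + \left(\frac{3 + 31}{31 + 8}\right)^{\frac{3}{2}}\right)}}{261 - 789} = - 29 \frac{-7 + \frac{1}{3 \left(31 + \left(\frac{1}{39} \cdot 34\right)^{\frac{3}{2}}\right)}}{-528} = - 29 \left(-7 + \frac{1}{3 \left(31 + \left(\frac{1}{39} \cdot 34\right)^{\frac{3}{2}}\right)}\right) \left(- \frac{1}{528}\right) = - 29 \left(-7 + \frac{1}{3 \left(31 + \left(\frac{34}{39}\right)^{\frac{3}{2}}\right)}\right) \left(- \frac{1}{528}\right) = - 29 \left(-7 + \frac{1}{3 \left(31 + \frac{34 \sqrt{1326}}{1521}\right)}\right) \left(- \frac{1}{528}\right) = - 29 \left(\frac{7}{528} - \frac{1}{1584 \left(31 + \frac{34 \sqrt{1326}}{1521}\right)}\right) = - \frac{203}{528} + \frac{29}{1584 \left(31 + \frac{34 \sqrt{1326}}{1521}\right)}$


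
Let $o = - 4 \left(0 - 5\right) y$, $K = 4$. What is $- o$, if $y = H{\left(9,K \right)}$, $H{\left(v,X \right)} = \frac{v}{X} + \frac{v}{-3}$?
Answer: $15$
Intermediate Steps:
$H{\left(v,X \right)} = - \frac{v}{3} + \frac{v}{X}$ ($H{\left(v,X \right)} = \frac{v}{X} + v \left(- \frac{1}{3}\right) = \frac{v}{X} - \frac{v}{3} = - \frac{v}{3} + \frac{v}{X}$)
$y = - \frac{3}{4}$ ($y = \left(- \frac{1}{3}\right) 9 + \frac{9}{4} = -3 + 9 \cdot \frac{1}{4} = -3 + \frac{9}{4} = - \frac{3}{4} \approx -0.75$)
$o = -15$ ($o = - 4 \left(0 - 5\right) \left(- \frac{3}{4}\right) = \left(-4\right) \left(-5\right) \left(- \frac{3}{4}\right) = 20 \left(- \frac{3}{4}\right) = -15$)
$- o = \left(-1\right) \left(-15\right) = 15$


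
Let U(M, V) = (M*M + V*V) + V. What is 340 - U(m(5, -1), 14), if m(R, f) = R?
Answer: 105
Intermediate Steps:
U(M, V) = V + M² + V² (U(M, V) = (M² + V²) + V = V + M² + V²)
340 - U(m(5, -1), 14) = 340 - (14 + 5² + 14²) = 340 - (14 + 25 + 196) = 340 - 1*235 = 340 - 235 = 105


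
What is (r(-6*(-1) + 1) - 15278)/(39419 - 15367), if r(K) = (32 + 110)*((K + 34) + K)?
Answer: -4231/12026 ≈ -0.35182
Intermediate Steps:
r(K) = 4828 + 284*K (r(K) = 142*((34 + K) + K) = 142*(34 + 2*K) = 4828 + 284*K)
(r(-6*(-1) + 1) - 15278)/(39419 - 15367) = ((4828 + 284*(-6*(-1) + 1)) - 15278)/(39419 - 15367) = ((4828 + 284*(6 + 1)) - 15278)/24052 = ((4828 + 284*7) - 15278)*(1/24052) = ((4828 + 1988) - 15278)*(1/24052) = (6816 - 15278)*(1/24052) = -8462*1/24052 = -4231/12026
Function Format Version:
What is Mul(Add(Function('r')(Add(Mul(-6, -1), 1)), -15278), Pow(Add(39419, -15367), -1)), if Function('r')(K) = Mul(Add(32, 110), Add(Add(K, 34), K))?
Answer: Rational(-4231, 12026) ≈ -0.35182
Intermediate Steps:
Function('r')(K) = Add(4828, Mul(284, K)) (Function('r')(K) = Mul(142, Add(Add(34, K), K)) = Mul(142, Add(34, Mul(2, K))) = Add(4828, Mul(284, K)))
Mul(Add(Function('r')(Add(Mul(-6, -1), 1)), -15278), Pow(Add(39419, -15367), -1)) = Mul(Add(Add(4828, Mul(284, Add(Mul(-6, -1), 1))), -15278), Pow(Add(39419, -15367), -1)) = Mul(Add(Add(4828, Mul(284, Add(6, 1))), -15278), Pow(24052, -1)) = Mul(Add(Add(4828, Mul(284, 7)), -15278), Rational(1, 24052)) = Mul(Add(Add(4828, 1988), -15278), Rational(1, 24052)) = Mul(Add(6816, -15278), Rational(1, 24052)) = Mul(-8462, Rational(1, 24052)) = Rational(-4231, 12026)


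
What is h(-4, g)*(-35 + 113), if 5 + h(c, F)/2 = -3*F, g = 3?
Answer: -2184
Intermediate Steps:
h(c, F) = -10 - 6*F (h(c, F) = -10 + 2*(-3*F) = -10 - 6*F)
h(-4, g)*(-35 + 113) = (-10 - 6*3)*(-35 + 113) = (-10 - 18)*78 = -28*78 = -2184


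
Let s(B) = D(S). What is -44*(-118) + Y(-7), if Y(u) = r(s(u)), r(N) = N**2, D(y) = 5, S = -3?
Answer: 5217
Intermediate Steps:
s(B) = 5
Y(u) = 25 (Y(u) = 5**2 = 25)
-44*(-118) + Y(-7) = -44*(-118) + 25 = 5192 + 25 = 5217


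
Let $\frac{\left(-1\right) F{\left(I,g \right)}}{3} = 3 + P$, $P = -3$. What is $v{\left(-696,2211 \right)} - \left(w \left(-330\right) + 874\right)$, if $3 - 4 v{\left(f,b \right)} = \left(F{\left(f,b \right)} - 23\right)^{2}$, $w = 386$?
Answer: $\frac{252749}{2} \approx 1.2637 \cdot 10^{5}$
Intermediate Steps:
$F{\left(I,g \right)} = 0$ ($F{\left(I,g \right)} = - 3 \left(3 - 3\right) = \left(-3\right) 0 = 0$)
$v{\left(f,b \right)} = - \frac{263}{2}$ ($v{\left(f,b \right)} = \frac{3}{4} - \frac{\left(0 - 23\right)^{2}}{4} = \frac{3}{4} - \frac{\left(-23\right)^{2}}{4} = \frac{3}{4} - \frac{529}{4} = - \frac{263}{2}$)
$v{\left(-696,2211 \right)} - \left(w \left(-330\right) + 874\right) = - \frac{263}{2} - \left(386 \left(-330\right) + 874\right) = - \frac{263}{2} - \left(-127380 + 874\right) = - \frac{263}{2} - -126506 = - \frac{263}{2} + 126506 = \frac{252749}{2}$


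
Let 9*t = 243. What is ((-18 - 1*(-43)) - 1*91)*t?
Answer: -1782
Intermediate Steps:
t = 27 (t = (⅑)*243 = 27)
((-18 - 1*(-43)) - 1*91)*t = ((-18 - 1*(-43)) - 1*91)*27 = ((-18 + 43) - 91)*27 = (25 - 91)*27 = -66*27 = -1782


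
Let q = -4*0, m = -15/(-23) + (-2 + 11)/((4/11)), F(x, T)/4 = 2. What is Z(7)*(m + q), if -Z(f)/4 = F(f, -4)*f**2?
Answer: -916104/23 ≈ -39831.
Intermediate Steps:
F(x, T) = 8 (F(x, T) = 4*2 = 8)
Z(f) = -32*f**2
m = 2337/92 (m = -15*(-1/23) + 9/((4*(1/11))) = 15/23 + 9/(4/11) = 15/23 + 9*(11/4) = 15/23 + 99/4 = 2337/92 ≈ 25.402)
q = 0
Z(7)*(m + q) = (-32*7**2)*(2337/92 + 0) = -32*49*(2337/92) = -1568*2337/92 = -916104/23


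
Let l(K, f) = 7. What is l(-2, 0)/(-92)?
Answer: -7/92 ≈ -0.076087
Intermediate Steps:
l(-2, 0)/(-92) = 7/(-92) = -1/92*7 = -7/92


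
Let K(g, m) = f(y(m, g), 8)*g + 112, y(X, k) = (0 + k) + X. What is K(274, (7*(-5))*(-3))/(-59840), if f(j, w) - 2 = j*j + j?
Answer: -1973107/2992 ≈ -659.46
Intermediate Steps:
y(X, k) = X + k (y(X, k) = k + X = X + k)
f(j, w) = 2 + j + j² (f(j, w) = 2 + (j*j + j) = 2 + (j² + j) = 2 + (j + j²) = 2 + j + j²)
K(g, m) = 112 + g*(2 + g + m + (g + m)²) (K(g, m) = (2 + (m + g) + (m + g)²)*g + 112 = (2 + (g + m) + (g + m)²)*g + 112 = (2 + g + m + (g + m)²)*g + 112 = g*(2 + g + m + (g + m)²) + 112 = 112 + g*(2 + g + m + (g + m)²))
K(274, (7*(-5))*(-3))/(-59840) = (112 + 274*(2 + 274 + (7*(-5))*(-3) + (274 + (7*(-5))*(-3))²))/(-59840) = (112 + 274*(2 + 274 - 35*(-3) + (274 - 35*(-3))²))*(-1/59840) = (112 + 274*(2 + 274 + 105 + (274 + 105)²))*(-1/59840) = (112 + 274*(2 + 274 + 105 + 379²))*(-1/59840) = (112 + 274*(2 + 274 + 105 + 143641))*(-1/59840) = (112 + 274*144022)*(-1/59840) = (112 + 39462028)*(-1/59840) = 39462140*(-1/59840) = -1973107/2992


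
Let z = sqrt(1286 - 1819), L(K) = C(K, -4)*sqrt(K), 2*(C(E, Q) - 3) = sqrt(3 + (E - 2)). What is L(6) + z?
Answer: sqrt(42)/2 + 3*sqrt(6) + I*sqrt(533) ≈ 10.589 + 23.087*I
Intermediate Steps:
C(E, Q) = 3 + sqrt(1 + E)/2 (C(E, Q) = 3 + sqrt(3 + (E - 2))/2 = 3 + sqrt(3 + (-2 + E))/2 = 3 + sqrt(1 + E)/2)
L(K) = sqrt(K)*(3 + sqrt(1 + K)/2) (L(K) = (3 + sqrt(1 + K)/2)*sqrt(K) = sqrt(K)*(3 + sqrt(1 + K)/2))
z = I*sqrt(533) (z = sqrt(-533) = I*sqrt(533) ≈ 23.087*I)
L(6) + z = sqrt(6)*(6 + sqrt(1 + 6))/2 + I*sqrt(533) = sqrt(6)*(6 + sqrt(7))/2 + I*sqrt(533) = I*sqrt(533) + sqrt(6)*(6 + sqrt(7))/2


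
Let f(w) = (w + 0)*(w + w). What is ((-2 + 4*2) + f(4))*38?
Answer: 1444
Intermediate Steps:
f(w) = 2*w² (f(w) = w*(2*w) = 2*w²)
((-2 + 4*2) + f(4))*38 = ((-2 + 4*2) + 2*4²)*38 = ((-2 + 8) + 2*16)*38 = (6 + 32)*38 = 38*38 = 1444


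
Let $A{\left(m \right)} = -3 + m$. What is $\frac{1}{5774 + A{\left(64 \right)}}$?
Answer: $\frac{1}{5835} \approx 0.00017138$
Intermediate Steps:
$\frac{1}{5774 + A{\left(64 \right)}} = \frac{1}{5774 + \left(-3 + 64\right)} = \frac{1}{5774 + 61} = \frac{1}{5835}$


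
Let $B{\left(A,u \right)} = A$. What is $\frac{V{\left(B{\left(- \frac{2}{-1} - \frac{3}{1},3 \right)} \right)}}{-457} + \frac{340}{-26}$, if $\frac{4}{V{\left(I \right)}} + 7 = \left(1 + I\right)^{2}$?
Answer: $- \frac{543778}{41587} \approx -13.076$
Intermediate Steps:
$V{\left(I \right)} = \frac{4}{-7 + \left(1 + I\right)^{2}}$
$\frac{V{\left(B{\left(- \frac{2}{-1} - \frac{3}{1},3 \right)} \right)}}{-457} + \frac{340}{-26} = \frac{4 \frac{1}{-7 + \left(1 - \left(-2 + 3\right)\right)^{2}}}{-457} + \frac{340}{-26} = \frac{4}{-7 + \left(1 - 1\right)^{2}} \left(- \frac{1}{457}\right) + 340 \left(- \frac{1}{26}\right) = \frac{4}{-7 + \left(1 + \left(2 - 3\right)\right)^{2}} \left(- \frac{1}{457}\right) - \frac{170}{13} = \frac{4}{-7 + \left(1 - 1\right)^{2}} \left(- \frac{1}{457}\right) - \frac{170}{13} = \frac{4}{-7 + 0^{2}} \left(- \frac{1}{457}\right) - \frac{170}{13} = \frac{4}{-7 + 0} \left(- \frac{1}{457}\right) - \frac{170}{13} = \frac{4}{-7} \left(- \frac{1}{457}\right) - \frac{170}{13} = 4 \left(- \frac{1}{7}\right) \left(- \frac{1}{457}\right) - \frac{170}{13} = \left(- \frac{4}{7}\right) \left(- \frac{1}{457}\right) - \frac{170}{13} = \frac{4}{3199} - \frac{170}{13} = - \frac{543778}{41587}$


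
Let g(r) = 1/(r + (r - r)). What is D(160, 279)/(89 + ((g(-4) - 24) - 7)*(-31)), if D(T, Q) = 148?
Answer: 592/4231 ≈ 0.13992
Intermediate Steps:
g(r) = 1/r (g(r) = 1/(r + 0) = 1/r)
D(160, 279)/(89 + ((g(-4) - 24) - 7)*(-31)) = 148/(89 + ((1/(-4) - 24) - 7)*(-31)) = 148/(89 + ((-¼ - 24) - 7)*(-31)) = 148/(89 + (-97/4 - 7)*(-31)) = 148/(89 - 125/4*(-31)) = 148/(89 + 3875/4) = 148/(4231/4) = 148*(4/4231) = 592/4231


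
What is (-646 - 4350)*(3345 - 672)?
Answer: -13354308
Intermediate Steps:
(-646 - 4350)*(3345 - 672) = -4996*2673 = -13354308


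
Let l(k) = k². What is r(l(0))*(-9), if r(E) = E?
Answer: 0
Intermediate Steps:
r(l(0))*(-9) = 0²*(-9) = 0*(-9) = 0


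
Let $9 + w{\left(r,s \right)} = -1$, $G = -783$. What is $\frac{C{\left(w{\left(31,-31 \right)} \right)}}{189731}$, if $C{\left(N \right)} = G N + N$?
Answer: $\frac{7820}{189731} \approx 0.041216$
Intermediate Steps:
$w{\left(r,s \right)} = -10$ ($w{\left(r,s \right)} = -9 - 1 = -10$)
$C{\left(N \right)} = - 782 N$ ($C{\left(N \right)} = - 783 N + N = - 782 N$)
$\frac{C{\left(w{\left(31,-31 \right)} \right)}}{189731} = \frac{\left(-782\right) \left(-10\right)}{189731} = 7820 \cdot \frac{1}{189731} = \frac{7820}{189731}$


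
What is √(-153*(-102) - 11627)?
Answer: √3979 ≈ 63.079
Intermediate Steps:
√(-153*(-102) - 11627) = √(15606 - 11627) = √3979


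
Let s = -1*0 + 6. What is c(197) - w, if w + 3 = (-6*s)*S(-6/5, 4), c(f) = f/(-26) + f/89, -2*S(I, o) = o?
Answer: -172077/2314 ≈ -74.363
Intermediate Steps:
S(I, o) = -o/2
c(f) = -63*f/2314 (c(f) = f*(-1/26) + f*(1/89) = -f/26 + f/89 = -63*f/2314)
s = 6 (s = 0 + 6 = 6)
w = 69 (w = -3 + (-6*6)*(-½*4) = -3 - 36*(-2) = -3 + 72 = 69)
c(197) - w = -63/2314*197 - 1*69 = -12411/2314 - 69 = -172077/2314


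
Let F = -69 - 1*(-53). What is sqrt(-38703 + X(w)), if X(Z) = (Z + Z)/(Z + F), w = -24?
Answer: 9*I*sqrt(11945)/5 ≈ 196.73*I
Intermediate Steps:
F = -16 (F = -69 + 53 = -16)
X(Z) = 2*Z/(-16 + Z) (X(Z) = (Z + Z)/(Z - 16) = (2*Z)/(-16 + Z) = 2*Z/(-16 + Z))
sqrt(-38703 + X(w)) = sqrt(-38703 + 2*(-24)/(-16 - 24)) = sqrt(-38703 + 2*(-24)/(-40)) = sqrt(-38703 + 2*(-24)*(-1/40)) = sqrt(-38703 + 6/5) = sqrt(-193509/5) = 9*I*sqrt(11945)/5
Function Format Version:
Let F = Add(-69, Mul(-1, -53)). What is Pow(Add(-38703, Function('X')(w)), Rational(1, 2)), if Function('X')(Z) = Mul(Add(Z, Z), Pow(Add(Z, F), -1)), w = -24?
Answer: Mul(Rational(9, 5), I, Pow(11945, Rational(1, 2))) ≈ Mul(196.73, I)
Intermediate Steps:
F = -16 (F = Add(-69, 53) = -16)
Function('X')(Z) = Mul(2, Z, Pow(Add(-16, Z), -1)) (Function('X')(Z) = Mul(Add(Z, Z), Pow(Add(Z, -16), -1)) = Mul(Mul(2, Z), Pow(Add(-16, Z), -1)) = Mul(2, Z, Pow(Add(-16, Z), -1)))
Pow(Add(-38703, Function('X')(w)), Rational(1, 2)) = Pow(Add(-38703, Mul(2, -24, Pow(Add(-16, -24), -1))), Rational(1, 2)) = Pow(Add(-38703, Mul(2, -24, Pow(-40, -1))), Rational(1, 2)) = Pow(Add(-38703, Mul(2, -24, Rational(-1, 40))), Rational(1, 2)) = Pow(Add(-38703, Rational(6, 5)), Rational(1, 2)) = Pow(Rational(-193509, 5), Rational(1, 2)) = Mul(Rational(9, 5), I, Pow(11945, Rational(1, 2)))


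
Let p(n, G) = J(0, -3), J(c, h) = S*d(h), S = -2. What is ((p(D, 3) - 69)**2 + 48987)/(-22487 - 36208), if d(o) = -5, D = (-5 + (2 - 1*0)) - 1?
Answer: -4036/4515 ≈ -0.89391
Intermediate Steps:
D = -4 (D = (-5 + (2 + 0)) - 1 = (-5 + 2) - 1 = -3 - 1 = -4)
J(c, h) = 10 (J(c, h) = -2*(-5) = 10)
p(n, G) = 10
((p(D, 3) - 69)**2 + 48987)/(-22487 - 36208) = ((10 - 69)**2 + 48987)/(-22487 - 36208) = ((-59)**2 + 48987)/(-58695) = (3481 + 48987)*(-1/58695) = 52468*(-1/58695) = -4036/4515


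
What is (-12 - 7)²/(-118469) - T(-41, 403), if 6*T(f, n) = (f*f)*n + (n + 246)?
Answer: -40166441657/355407 ≈ -1.1302e+5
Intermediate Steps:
T(f, n) = 41 + n/6 + n*f²/6 (T(f, n) = ((f*f)*n + (n + 246))/6 = (f²*n + (246 + n))/6 = (n*f² + (246 + n))/6 = (246 + n + n*f²)/6 = 41 + n/6 + n*f²/6)
(-12 - 7)²/(-118469) - T(-41, 403) = (-12 - 7)²/(-118469) - (41 + (⅙)*403 + (⅙)*403*(-41)²) = (-19)²*(-1/118469) - (41 + 403/6 + (⅙)*403*1681) = 361*(-1/118469) - (41 + 403/6 + 677443/6) = -361/118469 - 1*339046/3 = -361/118469 - 339046/3 = -40166441657/355407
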